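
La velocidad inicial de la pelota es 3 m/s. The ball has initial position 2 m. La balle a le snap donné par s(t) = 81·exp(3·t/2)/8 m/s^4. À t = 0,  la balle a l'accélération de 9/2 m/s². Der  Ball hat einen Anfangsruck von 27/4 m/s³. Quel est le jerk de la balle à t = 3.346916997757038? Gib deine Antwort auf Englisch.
We must find the antiderivative of our snap equation s(t) = 81·exp(3·t/2)/8 1 time. Finding the antiderivative of s(t) and using j(0) = 27/4: j(t) = 27·exp(3·t/2)/4. Using j(t) = 27·exp(3·t/2)/4 and substituting t = 3.346916997757038, we find j = 1022.41014010790.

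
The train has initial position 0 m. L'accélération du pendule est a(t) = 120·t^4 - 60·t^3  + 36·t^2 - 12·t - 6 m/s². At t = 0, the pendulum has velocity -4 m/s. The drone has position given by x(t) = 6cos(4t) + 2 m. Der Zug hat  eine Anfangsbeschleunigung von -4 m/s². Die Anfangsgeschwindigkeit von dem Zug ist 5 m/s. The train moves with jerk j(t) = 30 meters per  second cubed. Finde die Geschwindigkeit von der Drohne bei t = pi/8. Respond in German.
Wir müssen unsere Gleichung für die Position x(t) = 6·cos(4·t) + 2 1-mal ableiten. Mit d/dt von x(t) finden wir v(t) = -24·sin(4·t). Aus der Gleichung für die Geschwindigkeit v(t) = -24·sin(4·t), setzen wir t = pi/8 ein und erhalten v = -24.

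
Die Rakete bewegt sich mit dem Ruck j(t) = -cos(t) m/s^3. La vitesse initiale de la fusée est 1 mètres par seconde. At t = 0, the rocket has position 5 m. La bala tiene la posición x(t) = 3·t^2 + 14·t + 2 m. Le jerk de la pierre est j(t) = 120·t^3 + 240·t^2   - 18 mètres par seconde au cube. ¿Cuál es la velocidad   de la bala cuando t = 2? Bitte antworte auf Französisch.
En partant de la position x(t) = 3·t^2 + 14·t + 2, nous prenons 1 dérivée. La dérivée de la position donne la vitesse: v(t) = 6·t + 14. Nous avons la vitesse v(t) = 6·t + 14. En substituant t = 2: v(2) = 26.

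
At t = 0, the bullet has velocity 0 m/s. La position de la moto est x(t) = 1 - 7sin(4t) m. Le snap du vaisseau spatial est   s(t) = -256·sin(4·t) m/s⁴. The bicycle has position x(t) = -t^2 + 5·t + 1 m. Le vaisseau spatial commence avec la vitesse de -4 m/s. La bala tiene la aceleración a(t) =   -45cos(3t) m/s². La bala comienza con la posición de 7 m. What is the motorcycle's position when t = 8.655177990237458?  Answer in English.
Using x(t) = 1 - 7·sin(4·t) and substituting t = 8.655177990237458, we find x = 1.44205505142536.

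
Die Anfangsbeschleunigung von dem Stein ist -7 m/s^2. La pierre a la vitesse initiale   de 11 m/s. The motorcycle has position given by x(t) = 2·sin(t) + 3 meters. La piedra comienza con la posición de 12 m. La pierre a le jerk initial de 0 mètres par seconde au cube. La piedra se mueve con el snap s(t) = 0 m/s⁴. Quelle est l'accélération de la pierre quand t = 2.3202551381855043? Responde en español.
Debemos encontrar la antiderivada de nuestra ecuación del snap s(t) = 0 2 veces. Tomando ∫s(t)dt y aplicando j(0) = 0, encontramos j(t) = 0. La antiderivada de la sacudida, con a(0) = -7, da la aceleración: a(t) = -7. Tenemos la aceleración a(t) = -7. Sustituyendo t = 2.3202551381855043: a(2.3202551381855043) = -7.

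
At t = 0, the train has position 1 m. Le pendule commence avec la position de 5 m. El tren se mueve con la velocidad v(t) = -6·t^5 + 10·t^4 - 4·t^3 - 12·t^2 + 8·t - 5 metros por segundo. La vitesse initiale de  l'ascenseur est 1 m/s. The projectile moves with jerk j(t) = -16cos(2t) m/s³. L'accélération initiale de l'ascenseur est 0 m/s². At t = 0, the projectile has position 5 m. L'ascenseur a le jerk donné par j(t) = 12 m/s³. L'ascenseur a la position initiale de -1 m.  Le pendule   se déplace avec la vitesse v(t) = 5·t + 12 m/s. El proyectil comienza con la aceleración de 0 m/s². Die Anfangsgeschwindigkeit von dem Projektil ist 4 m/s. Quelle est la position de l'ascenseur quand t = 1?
Pour résoudre ceci, nous devons prendre 3 primitives de notre équation du jerk j(t) = 12. La primitive du jerk, avec a(0) = 0, donne l'accélération: a(t) = 12·t. En intégrant l'accélération et en utilisant la condition initiale v(0) = 1, nous obtenons v(t) = 6·t^2 + 1. En intégrant la vitesse et en utilisant la condition initiale x(0) = -1, nous obtenons x(t) = 2·t^3 + t - 1. En utilisant x(t) = 2·t^3 + t - 1 et en substituant t = 1, nous trouvons x = 2.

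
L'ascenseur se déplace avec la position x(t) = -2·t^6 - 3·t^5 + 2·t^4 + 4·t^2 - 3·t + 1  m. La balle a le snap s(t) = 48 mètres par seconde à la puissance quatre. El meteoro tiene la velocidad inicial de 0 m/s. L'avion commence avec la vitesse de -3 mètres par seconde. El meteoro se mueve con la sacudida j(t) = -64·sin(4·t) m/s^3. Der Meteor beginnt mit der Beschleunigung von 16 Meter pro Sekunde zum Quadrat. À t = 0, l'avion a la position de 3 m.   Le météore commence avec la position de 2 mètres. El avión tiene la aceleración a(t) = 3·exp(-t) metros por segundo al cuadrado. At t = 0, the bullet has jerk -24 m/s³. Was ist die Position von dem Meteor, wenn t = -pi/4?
Ausgehend von dem Ruck j(t) = -64·sin(4·t), nehmen wir 3 Integrale. Durch Integration von dem Ruck und Verwendung der Anfangsbedingung a(0) = 16, erhalten wir a(t) = 16·cos(4·t). Die Stammfunktion von der Beschleunigung, mit v(0) = 0, ergibt die Geschwindigkeit: v(t) = 4·sin(4·t). Durch Integration von der Geschwindigkeit und Verwendung der Anfangsbedingung x(0) = 2, erhalten wir x(t) = 3 - cos(4·t). Wir haben die Position x(t) = 3 - cos(4·t). Durch Einsetzen von t = -pi/4: x(-pi/4) = 4.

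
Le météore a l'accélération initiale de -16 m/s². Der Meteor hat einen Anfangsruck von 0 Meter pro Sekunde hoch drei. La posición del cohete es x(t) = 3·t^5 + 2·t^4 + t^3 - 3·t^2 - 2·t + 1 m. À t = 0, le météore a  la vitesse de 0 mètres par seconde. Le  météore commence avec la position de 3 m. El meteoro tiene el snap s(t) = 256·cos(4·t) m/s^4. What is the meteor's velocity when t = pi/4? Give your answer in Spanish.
Para resolver esto, necesitamos tomar 3 integrales de nuestra ecuación del snap s(t) = 256·cos(4·t). Integrando el snap y usando la condición inicial j(0) = 0, obtenemos j(t) = 64·sin(4·t). Tomando ∫j(t)dt y aplicando a(0) = -16, encontramos a(t) = -16·cos(4·t). Integrando la aceleración y usando la condición inicial v(0) = 0, obtenemos v(t) = -4·sin(4·t). De la ecuación de la velocidad v(t) = -4·sin(4·t), sustituimos t = pi/4 para obtener v = 0.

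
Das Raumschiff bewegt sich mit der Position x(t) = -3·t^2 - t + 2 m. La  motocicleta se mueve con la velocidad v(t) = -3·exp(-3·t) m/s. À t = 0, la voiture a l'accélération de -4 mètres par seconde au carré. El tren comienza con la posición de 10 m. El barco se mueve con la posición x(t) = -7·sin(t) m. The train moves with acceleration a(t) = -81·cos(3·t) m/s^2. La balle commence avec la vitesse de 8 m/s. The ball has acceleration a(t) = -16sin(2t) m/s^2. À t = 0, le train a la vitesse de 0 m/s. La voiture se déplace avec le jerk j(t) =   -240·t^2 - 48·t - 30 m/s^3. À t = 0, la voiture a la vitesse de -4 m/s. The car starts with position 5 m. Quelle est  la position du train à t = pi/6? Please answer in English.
Starting from acceleration a(t) = -81·cos(3·t), we take 2 antiderivatives. The integral of acceleration, with v(0) = 0, gives velocity: v(t) = -27·sin(3·t). The integral of velocity is position. Using x(0) = 10, we get x(t) = 9·cos(3·t) + 1. We have position x(t) = 9·cos(3·t) + 1. Substituting t = pi/6: x(pi/6) = 1.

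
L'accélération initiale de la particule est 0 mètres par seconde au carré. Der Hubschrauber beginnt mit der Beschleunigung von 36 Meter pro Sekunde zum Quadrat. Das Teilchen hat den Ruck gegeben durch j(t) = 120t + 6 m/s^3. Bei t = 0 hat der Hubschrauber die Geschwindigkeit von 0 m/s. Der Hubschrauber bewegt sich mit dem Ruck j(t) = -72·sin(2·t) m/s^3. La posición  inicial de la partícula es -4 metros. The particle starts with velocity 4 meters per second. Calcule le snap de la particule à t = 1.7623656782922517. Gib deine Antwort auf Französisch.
En partant du jerk j(t) = 120·t + 6, nous prenons 1 dérivée. La dérivée du jerk donne le snap: s(t) = 120. En utilisant s(t) = 120 et en substituant t = 1.7623656782922517, nous trouvons s = 120.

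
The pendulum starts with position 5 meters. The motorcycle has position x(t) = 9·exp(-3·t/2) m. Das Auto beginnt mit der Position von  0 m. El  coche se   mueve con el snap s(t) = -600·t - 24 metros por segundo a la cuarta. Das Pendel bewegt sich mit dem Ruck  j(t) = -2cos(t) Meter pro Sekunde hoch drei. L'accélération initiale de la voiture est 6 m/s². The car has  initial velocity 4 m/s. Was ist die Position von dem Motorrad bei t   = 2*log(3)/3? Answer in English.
From the given position equation x(t) = 9·exp(-3·t/2), we substitute t = 2*log(3)/3 to get x = 3.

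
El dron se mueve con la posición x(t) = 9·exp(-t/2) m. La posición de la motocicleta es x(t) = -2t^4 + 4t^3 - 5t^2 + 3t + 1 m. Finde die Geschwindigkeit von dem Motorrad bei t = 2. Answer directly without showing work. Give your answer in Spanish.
En t = 2, v = -33.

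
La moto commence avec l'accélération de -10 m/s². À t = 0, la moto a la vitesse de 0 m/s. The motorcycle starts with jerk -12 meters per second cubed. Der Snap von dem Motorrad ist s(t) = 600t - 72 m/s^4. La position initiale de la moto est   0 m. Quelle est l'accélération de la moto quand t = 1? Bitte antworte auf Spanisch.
Partiendo del snap s(t) = 600·t - 72, tomamos 2 antiderivadas. Tomando ∫s(t)dt y aplicando j(0) = -12, encontramos j(t) = 300·t^2 - 72·t - 12. Tomando ∫j(t)dt y aplicando a(0) = -10, encontramos a(t) = 100·t^3 - 36·t^2 - 12·t - 10. Tenemos la aceleración a(t) = 100·t^3 - 36·t^2 - 12·t - 10. Sustituyendo t = 1: a(1) = 42.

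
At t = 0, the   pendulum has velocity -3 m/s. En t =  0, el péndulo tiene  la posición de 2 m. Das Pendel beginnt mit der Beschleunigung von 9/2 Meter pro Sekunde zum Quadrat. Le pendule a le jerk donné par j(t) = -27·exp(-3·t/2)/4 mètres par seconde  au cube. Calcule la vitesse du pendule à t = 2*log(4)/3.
Pour résoudre ceci, nous devons prendre 2 intégrales de notre équation du jerk j(t) = -27·exp(-3·t/2)/4. L'intégrale du jerk, avec a(0) = 9/2, donne l'accélération: a(t) = 9·exp(-3·t/2)/2. L'intégrale de l'accélération est la vitesse. En utilisant v(0) = -3, nous obtenons v(t) = -3·exp(-3·t/2). En utilisant v(t) = -3·exp(-3·t/2) et en substituant t = 2*log(4)/3, nous trouvons v = -3/4.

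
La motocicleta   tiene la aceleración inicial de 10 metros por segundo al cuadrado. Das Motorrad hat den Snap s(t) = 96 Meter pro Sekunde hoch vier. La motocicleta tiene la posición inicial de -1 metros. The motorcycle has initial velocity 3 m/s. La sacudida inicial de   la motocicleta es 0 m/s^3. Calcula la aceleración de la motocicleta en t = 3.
Debemos encontrar la integral de nuestra ecuación del snap s(t) = 96 2 veces. Tomando ∫s(t)dt y aplicando j(0) = 0, encontramos j(t) = 96·t. Tomando ∫j(t)dt y aplicando a(0) = 10, encontramos a(t) = 48·t^2 + 10. De la ecuación de la aceleración a(t) = 48·t^2 + 10, sustituimos t = 3 para obtener a = 442.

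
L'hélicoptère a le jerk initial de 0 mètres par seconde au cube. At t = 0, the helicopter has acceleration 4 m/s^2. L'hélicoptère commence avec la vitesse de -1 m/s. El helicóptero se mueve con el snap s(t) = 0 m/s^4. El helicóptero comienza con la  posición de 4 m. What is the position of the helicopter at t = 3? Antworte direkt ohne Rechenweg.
The position at t = 3 is x = 19.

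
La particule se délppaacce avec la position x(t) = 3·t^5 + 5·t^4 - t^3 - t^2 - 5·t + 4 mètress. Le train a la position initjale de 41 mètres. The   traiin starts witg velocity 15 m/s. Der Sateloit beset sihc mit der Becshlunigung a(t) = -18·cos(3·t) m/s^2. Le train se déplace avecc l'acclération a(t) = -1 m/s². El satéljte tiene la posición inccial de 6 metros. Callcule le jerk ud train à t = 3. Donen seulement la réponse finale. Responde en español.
La sacudida en t = 3 es j = 0.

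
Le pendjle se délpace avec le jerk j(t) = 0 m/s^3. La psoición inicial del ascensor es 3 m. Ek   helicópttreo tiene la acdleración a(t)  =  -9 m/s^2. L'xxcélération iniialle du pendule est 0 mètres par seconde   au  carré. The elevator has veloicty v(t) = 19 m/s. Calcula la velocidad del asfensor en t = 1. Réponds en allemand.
Mit v(t) = 19 und Einsetzen von t = 1, finden wir v = 19.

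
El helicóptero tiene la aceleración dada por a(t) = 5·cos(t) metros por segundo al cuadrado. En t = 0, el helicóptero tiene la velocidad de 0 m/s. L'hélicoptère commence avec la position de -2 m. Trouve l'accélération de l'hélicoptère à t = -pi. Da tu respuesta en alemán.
Mit a(t) = 5·cos(t) und Einsetzen von t = -pi, finden wir a = -5.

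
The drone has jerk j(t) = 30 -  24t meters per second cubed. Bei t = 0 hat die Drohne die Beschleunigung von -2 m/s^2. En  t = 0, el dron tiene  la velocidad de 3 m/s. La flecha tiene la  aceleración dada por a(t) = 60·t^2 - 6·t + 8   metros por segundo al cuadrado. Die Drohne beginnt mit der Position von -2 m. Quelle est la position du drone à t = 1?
Pour résoudre ceci, nous devons prendre 3 primitives de notre équation du jerk j(t) = 30 - 24·t. La primitive du jerk, avec a(0) = -2, donne l'accélération: a(t) = -12·t^2 + 30·t - 2. En prenant ∫a(t)dt et en appliquant v(0) = 3, nous trouvons v(t) = -4·t^3 + 15·t^2 - 2·t + 3. La primitive de la vitesse est la position. En utilisant x(0) = -2, nous obtenons x(t) = -t^4 + 5·t^3 - t^2 + 3·t - 2. Nous avons la position x(t) = -t^4 + 5·t^3 - t^2 + 3·t - 2. En substituant t = 1: x(1) = 4.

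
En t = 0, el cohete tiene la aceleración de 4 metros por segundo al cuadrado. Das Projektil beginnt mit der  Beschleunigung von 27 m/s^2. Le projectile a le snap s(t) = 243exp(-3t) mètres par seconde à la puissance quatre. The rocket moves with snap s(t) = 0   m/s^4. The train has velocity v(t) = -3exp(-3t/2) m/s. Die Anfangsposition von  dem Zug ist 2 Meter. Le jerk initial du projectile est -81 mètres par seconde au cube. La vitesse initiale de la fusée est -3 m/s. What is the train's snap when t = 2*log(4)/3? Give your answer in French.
En partant de la vitesse v(t) = -3·exp(-3·t/2), nous prenons 3 dérivées. La dérivée de la vitesse donne l'accélération: a(t) = 9·exp(-3·t/2)/2. En prenant d/dt de a(t), nous trouvons j(t) = -27·exp(-3·t/2)/4. En dérivant le jerk, nous obtenons le snap: s(t) = 81·exp(-3·t/2)/8. Nous avons le snap s(t) = 81·exp(-3·t/2)/8. En substituant t = 2*log(4)/3: s(2*log(4)/3) = 81/32.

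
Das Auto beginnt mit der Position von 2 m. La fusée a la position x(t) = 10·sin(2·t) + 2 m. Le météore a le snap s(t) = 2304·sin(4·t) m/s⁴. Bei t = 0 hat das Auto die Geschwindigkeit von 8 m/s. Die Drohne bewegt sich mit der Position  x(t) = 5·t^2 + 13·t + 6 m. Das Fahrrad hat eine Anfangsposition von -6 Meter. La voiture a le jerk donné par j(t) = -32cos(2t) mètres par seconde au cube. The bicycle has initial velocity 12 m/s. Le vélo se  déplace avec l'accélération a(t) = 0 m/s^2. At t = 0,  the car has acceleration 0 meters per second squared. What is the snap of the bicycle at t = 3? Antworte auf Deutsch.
Um dies zu lösen, müssen wir 2 Ableitungen unserer Gleichung für die Beschleunigung a(t) = 0 nehmen. Durch Ableiten von der Beschleunigung erhalten wir den Ruck: j(t) = 0. Die Ableitung von dem Ruck ergibt den Snap: s(t) = 0. Wir haben den Snap s(t) = 0. Durch Einsetzen von t = 3: s(3) = 0.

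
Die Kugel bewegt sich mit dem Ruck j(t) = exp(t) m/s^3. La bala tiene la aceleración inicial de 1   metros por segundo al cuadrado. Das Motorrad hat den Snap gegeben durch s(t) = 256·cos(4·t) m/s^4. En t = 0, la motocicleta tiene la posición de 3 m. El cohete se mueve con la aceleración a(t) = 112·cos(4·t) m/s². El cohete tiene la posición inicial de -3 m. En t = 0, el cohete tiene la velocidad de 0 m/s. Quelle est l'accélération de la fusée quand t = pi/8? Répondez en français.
De l'équation de l'accélération a(t) = 112·cos(4·t), nous substituons t = pi/8 pour obtenir a = 0.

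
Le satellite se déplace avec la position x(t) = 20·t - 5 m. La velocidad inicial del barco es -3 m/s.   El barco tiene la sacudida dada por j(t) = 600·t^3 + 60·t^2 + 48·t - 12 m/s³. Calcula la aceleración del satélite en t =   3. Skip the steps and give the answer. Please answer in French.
À t = 3, a = 0.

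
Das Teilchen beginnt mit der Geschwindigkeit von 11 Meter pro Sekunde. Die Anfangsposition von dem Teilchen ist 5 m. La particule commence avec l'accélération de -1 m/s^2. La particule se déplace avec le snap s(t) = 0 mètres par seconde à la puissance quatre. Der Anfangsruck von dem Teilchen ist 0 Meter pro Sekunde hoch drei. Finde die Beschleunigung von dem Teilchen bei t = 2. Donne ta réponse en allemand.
Wir müssen das Integral unserer Gleichung für den Snap s(t) = 0 2-mal finden. Mit ∫s(t)dt und Anwendung von j(0) = 0, finden wir j(t) = 0. Die Stammfunktion von dem Ruck, mit a(0) = -1, ergibt die Beschleunigung: a(t) = -1. Aus der Gleichung für die Beschleunigung a(t) = -1, setzen wir t = 2 ein und erhalten a = -1.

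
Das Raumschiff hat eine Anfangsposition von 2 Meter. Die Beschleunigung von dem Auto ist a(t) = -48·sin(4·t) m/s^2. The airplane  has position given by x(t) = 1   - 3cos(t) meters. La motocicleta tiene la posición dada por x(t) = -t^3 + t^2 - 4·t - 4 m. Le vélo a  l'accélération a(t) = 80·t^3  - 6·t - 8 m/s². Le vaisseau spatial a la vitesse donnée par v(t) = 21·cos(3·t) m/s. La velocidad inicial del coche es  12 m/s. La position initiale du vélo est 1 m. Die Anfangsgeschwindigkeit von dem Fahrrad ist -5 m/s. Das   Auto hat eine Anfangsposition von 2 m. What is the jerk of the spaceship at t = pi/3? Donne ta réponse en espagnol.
Debemos derivar nuestra ecuación de la velocidad v(t) = 21·cos(3·t) 2 veces. Tomando d/dt de v(t), encontramos a(t) = -63·sin(3·t). Derivando la aceleración, obtenemos la sacudida: j(t) = -189·cos(3·t). Tenemos la sacudida j(t) = -189·cos(3·t). Sustituyendo t = pi/3: j(pi/3) = 189.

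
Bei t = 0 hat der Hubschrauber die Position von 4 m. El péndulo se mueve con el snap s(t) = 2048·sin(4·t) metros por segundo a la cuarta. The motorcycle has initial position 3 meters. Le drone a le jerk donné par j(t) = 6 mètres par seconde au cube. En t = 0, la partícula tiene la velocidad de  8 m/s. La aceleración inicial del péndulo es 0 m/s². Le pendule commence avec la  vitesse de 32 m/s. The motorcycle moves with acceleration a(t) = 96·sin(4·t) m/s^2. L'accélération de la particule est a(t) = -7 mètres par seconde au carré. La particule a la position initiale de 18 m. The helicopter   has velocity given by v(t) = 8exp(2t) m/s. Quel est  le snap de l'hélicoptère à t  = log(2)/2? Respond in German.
Ausgehend von der Geschwindigkeit v(t) = 8·exp(2·t), nehmen wir 3 Ableitungen. Die Ableitung von der Geschwindigkeit ergibt die Beschleunigung: a(t) = 16·exp(2·t). Durch Ableiten von der Beschleunigung erhalten wir den Ruck: j(t) = 32·exp(2·t). Mit d/dt von j(t) finden wir s(t) = 64·exp(2·t). Mit s(t) = 64·exp(2·t) und Einsetzen von t = log(2)/2, finden wir s = 128.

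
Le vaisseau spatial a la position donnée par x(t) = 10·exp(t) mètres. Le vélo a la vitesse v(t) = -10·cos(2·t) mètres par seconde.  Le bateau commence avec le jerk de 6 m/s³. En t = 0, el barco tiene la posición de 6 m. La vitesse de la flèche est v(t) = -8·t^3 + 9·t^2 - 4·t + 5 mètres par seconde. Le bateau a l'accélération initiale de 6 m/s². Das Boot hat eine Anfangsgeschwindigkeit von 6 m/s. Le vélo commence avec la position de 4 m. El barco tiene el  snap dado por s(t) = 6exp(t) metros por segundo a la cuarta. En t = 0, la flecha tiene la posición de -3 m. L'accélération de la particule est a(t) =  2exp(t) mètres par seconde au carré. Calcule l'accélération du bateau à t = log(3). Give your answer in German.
Wir müssen die Stammfunktion unserer Gleichung für den Snap s(t) = 6·exp(t) 2-mal finden. Die Stammfunktion von dem Snap, mit j(0) = 6, ergibt den Ruck: j(t) = 6·exp(t). Die Stammfunktion von dem Ruck ist die Beschleunigung. Mit a(0) = 6 erhalten wir a(t) = 6·exp(t). Wir haben die Beschleunigung a(t) = 6·exp(t). Durch Einsetzen von t = log(3): a(log(3)) = 18.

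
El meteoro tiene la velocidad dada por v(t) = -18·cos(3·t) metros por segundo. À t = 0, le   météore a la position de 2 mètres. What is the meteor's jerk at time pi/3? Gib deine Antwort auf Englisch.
We must differentiate our velocity equation v(t) = -18·cos(3·t) 2 times. Differentiating velocity, we get acceleration: a(t) = 54·sin(3·t). The derivative of acceleration gives jerk: j(t) = 162·cos(3·t). From the given jerk equation j(t) = 162·cos(3·t), we substitute t = pi/3 to get j = -162.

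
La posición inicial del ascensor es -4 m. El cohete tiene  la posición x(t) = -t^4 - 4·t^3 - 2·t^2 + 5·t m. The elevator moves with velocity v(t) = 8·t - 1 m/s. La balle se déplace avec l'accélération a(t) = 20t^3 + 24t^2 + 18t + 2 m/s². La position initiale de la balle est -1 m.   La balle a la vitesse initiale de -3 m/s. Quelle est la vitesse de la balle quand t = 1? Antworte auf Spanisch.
Para resolver esto, necesitamos tomar 1 integral de nuestra ecuación de la aceleración a(t) = 20·t^3 + 24·t^2 + 18·t + 2. Integrando la aceleración y usando la condición inicial v(0) = -3, obtenemos v(t) = 5·t^4 + 8·t^3 + 9·t^2 + 2·t - 3. De la ecuación de la velocidad v(t) = 5·t^4 + 8·t^3 + 9·t^2 + 2·t - 3, sustituimos t = 1 para obtener v = 21.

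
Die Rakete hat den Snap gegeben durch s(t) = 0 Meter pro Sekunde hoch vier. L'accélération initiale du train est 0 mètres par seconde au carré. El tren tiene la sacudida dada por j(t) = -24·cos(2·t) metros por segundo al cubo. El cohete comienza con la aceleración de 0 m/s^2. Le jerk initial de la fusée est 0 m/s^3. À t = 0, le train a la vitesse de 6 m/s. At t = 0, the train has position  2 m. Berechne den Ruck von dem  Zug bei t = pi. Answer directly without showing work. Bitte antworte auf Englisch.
The jerk at t = pi is j = -24.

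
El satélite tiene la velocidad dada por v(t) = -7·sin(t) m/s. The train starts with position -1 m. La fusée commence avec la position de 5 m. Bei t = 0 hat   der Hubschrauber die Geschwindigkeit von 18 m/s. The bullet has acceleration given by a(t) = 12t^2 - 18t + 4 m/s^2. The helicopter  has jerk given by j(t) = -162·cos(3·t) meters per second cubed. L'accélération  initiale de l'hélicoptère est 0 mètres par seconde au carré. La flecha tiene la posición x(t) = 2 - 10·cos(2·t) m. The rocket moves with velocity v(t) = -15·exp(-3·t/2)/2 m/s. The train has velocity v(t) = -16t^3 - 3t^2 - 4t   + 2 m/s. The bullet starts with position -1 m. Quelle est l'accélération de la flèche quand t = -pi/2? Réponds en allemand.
Ausgehend von der Position x(t) = 2 - 10·cos(2·t), nehmen wir 2 Ableitungen. Mit d/dt von x(t) finden wir v(t) = 20·sin(2·t). Durch Ableiten von der Geschwindigkeit erhalten wir die Beschleunigung: a(t) = 40·cos(2·t). Aus der Gleichung für die Beschleunigung a(t) = 40·cos(2·t), setzen wir t = -pi/2 ein und erhalten a = -40.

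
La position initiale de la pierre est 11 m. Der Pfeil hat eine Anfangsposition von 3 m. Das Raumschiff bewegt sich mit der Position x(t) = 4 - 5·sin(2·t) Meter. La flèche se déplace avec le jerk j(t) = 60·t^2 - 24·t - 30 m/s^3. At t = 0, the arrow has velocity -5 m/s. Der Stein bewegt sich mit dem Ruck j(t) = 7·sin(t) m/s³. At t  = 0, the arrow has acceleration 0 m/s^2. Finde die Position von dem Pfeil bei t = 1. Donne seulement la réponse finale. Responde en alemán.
Die Position bei t = 1 ist x = -7.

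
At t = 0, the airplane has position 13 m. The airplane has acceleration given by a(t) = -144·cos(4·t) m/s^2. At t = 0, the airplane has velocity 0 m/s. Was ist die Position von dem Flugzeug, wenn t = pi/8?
Wir müssen die Stammfunktion unserer Gleichung für die Beschleunigung a(t) = -144·cos(4·t) 2-mal finden. Die Stammfunktion von der Beschleunigung ist die Geschwindigkeit. Mit v(0) = 0 erhalten wir v(t) = -36·sin(4·t). Das Integral von der Geschwindigkeit ist die Position. Mit x(0) = 13 erhalten wir x(t) = 9·cos(4·t) + 4. Mit x(t) = 9·cos(4·t) + 4 und Einsetzen von t = pi/8, finden wir x = 4.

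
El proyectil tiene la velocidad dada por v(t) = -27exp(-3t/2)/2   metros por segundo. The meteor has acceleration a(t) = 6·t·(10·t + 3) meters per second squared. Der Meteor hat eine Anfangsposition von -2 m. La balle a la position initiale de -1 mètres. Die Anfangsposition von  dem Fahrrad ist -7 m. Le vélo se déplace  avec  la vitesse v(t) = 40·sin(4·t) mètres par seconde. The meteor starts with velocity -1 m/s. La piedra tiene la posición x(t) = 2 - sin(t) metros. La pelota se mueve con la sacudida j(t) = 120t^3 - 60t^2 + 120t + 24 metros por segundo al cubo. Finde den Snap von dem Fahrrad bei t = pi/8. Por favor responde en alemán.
Wir müssen unsere Gleichung für die Geschwindigkeit v(t) = 40·sin(4·t) 3-mal ableiten. Mit d/dt von v(t) finden wir a(t) = 160·cos(4·t). Durch Ableiten von der Beschleunigung erhalten wir den Ruck: j(t) = -640·sin(4·t). Mit d/dt von j(t) finden wir s(t) = -2560·cos(4·t). Wir haben den Snap s(t) = -2560·cos(4·t). Durch Einsetzen von t = pi/8: s(pi/8) = 0.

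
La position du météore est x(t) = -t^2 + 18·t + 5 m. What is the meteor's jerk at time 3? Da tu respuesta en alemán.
Wir müssen unsere Gleichung für die Position x(t) = -t^2 + 18·t + 5 3-mal ableiten. Mit d/dt von x(t) finden wir v(t) = 18 - 2·t. Die Ableitung von der Geschwindigkeit ergibt die Beschleunigung: a(t) = -2. Mit d/dt von a(t) finden wir j(t) = 0. Wir haben den Ruck j(t) = 0. Durch Einsetzen von t = 3: j(3) = 0.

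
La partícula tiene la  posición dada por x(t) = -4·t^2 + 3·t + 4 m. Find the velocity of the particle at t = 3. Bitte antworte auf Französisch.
En partant de la position x(t) = -4·t^2 + 3·t + 4, nous prenons 1 dérivée. La dérivée de la position donne la vitesse: v(t) = 3 - 8·t. De l'équation de la vitesse v(t) = 3 - 8·t, nous substituons t = 3 pour obtenir v = -21.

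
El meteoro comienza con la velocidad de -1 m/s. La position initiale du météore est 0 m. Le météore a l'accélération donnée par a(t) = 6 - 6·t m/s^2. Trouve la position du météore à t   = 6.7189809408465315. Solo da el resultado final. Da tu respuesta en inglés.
The answer is -174.611277982572.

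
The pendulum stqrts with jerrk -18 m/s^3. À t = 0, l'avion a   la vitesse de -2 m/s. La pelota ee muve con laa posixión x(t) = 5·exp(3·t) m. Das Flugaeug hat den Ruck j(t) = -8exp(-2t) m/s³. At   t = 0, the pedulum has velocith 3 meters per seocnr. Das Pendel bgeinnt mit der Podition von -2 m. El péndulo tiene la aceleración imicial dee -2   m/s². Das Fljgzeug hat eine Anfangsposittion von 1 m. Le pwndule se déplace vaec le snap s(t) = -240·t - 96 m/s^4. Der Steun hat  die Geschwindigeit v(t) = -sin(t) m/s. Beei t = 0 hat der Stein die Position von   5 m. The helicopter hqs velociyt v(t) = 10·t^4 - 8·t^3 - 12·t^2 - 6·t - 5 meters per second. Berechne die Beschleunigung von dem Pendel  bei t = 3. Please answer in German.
Ausgehend von dem Snap s(t) = -240·t - 96, nehmen wir 2 Integrale. Durch Integration von dem Snap und Verwendung der Anfangsbedingung j(0) = -18, erhalten wir j(t) = -120·t^2 - 96·t - 18. Mit ∫j(t)dt und Anwendung von a(0) = -2, finden wir a(t) = -40·t^3 - 48·t^2 - 18·t - 2. Wir haben die Beschleunigung a(t) = -40·t^3 - 48·t^2 - 18·t - 2. Durch Einsetzen von t = 3: a(3) = -1568.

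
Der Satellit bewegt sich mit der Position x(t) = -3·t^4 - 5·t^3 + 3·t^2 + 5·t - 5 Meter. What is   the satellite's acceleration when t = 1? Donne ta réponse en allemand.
Wir müssen unsere Gleichung für die Position x(t) = -3·t^4 - 5·t^3 + 3·t^2 + 5·t - 5 2-mal ableiten. Die Ableitung von der Position ergibt die Geschwindigkeit: v(t) = -12·t^3 - 15·t^2 + 6·t + 5. Durch Ableiten von der Geschwindigkeit erhalten wir die Beschleunigung: a(t) = -36·t^2 - 30·t + 6. Mit a(t) = -36·t^2 - 30·t + 6 und Einsetzen von t = 1, finden wir a = -60.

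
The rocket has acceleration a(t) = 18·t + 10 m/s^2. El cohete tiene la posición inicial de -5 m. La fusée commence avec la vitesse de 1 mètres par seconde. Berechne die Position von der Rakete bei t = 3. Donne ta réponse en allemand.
Wir müssen die Stammfunktion unserer Gleichung für die Beschleunigung a(t) = 18·t + 10 2-mal finden. Das Integral von der Beschleunigung ist die Geschwindigkeit. Mit v(0) = 1 erhalten wir v(t) = 9·t^2 + 10·t + 1. Die Stammfunktion von der Geschwindigkeit ist die Position. Mit x(0) = -5 erhalten wir x(t) = 3·t^3 + 5·t^2 + t - 5. Aus der Gleichung für die Position x(t) = 3·t^3 + 5·t^2 + t - 5, setzen wir t = 3 ein und erhalten x = 124.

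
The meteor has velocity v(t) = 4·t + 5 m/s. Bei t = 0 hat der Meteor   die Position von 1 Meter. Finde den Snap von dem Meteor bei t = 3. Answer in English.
We must differentiate our velocity equation v(t) = 4·t + 5 3 times. The derivative of velocity gives acceleration: a(t) = 4. The derivative of acceleration gives jerk: j(t) = 0. Taking d/dt of j(t), we find s(t) = 0. From the given snap equation s(t) = 0, we substitute t = 3 to get s = 0.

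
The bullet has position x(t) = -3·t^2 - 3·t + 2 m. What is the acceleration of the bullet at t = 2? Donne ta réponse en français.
Nous devons dériver notre équation de la position x(t) = -3·t^2 - 3·t + 2 2 fois. En dérivant la position, nous obtenons la vitesse: v(t) = -6·t - 3. La dérivée de la vitesse donne l'accélération: a(t) = -6. Nous avons l'accélération a(t) = -6. En substituant t = 2: a(2) = -6.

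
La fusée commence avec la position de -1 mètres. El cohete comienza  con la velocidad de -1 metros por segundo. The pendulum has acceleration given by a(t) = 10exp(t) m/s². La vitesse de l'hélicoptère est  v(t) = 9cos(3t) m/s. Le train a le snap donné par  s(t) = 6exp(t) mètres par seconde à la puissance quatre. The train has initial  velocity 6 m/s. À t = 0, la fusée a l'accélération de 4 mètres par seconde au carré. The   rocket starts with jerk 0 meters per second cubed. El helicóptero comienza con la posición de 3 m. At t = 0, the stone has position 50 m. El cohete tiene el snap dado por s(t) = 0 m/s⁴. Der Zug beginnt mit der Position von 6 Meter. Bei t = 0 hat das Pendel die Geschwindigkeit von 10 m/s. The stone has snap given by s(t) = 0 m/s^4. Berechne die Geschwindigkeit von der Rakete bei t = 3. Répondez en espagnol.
Para resolver esto, necesitamos tomar 3 integrales de nuestra ecuación del snap s(t) = 0. Tomando ∫s(t)dt y aplicando j(0) = 0, encontramos j(t) = 0. La integral de la sacudida, con a(0) = 4, da la aceleración: a(t) = 4. La integral de la aceleración es la velocidad. Usando v(0) = -1, obtenemos v(t) = 4·t - 1. Tenemos la velocidad v(t) = 4·t - 1. Sustituyendo t = 3: v(3) = 11.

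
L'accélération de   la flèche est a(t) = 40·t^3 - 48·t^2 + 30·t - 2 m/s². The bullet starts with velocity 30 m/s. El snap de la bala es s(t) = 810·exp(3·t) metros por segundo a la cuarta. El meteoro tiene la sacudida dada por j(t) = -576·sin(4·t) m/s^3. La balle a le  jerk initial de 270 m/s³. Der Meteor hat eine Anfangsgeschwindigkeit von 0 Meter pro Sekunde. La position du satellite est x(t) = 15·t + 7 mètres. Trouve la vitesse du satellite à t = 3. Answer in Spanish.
Para resolver esto, necesitamos tomar 1 derivada de nuestra ecuación de la posición x(t) = 15·t + 7. Tomando d/dt de x(t), encontramos v(t) = 15. Tenemos la velocidad v(t) = 15. Sustituyendo t = 3: v(3) = 15.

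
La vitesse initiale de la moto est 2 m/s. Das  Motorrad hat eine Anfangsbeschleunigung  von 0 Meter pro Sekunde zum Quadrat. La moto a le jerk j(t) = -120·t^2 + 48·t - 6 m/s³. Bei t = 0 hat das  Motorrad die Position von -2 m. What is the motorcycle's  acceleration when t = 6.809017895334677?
We need to integrate our jerk equation j(t) = -120·t^2 + 48·t - 6 1 time. The integral of jerk is acceleration. Using a(0) = 0, we get a(t) = 2·t·(-20·t^2 + 12·t - 3). From the given acceleration equation a(t) = 2·t·(-20·t^2 + 12·t - 3), we substitute t = 6.809017895334677 to get a = -11555.5336006716.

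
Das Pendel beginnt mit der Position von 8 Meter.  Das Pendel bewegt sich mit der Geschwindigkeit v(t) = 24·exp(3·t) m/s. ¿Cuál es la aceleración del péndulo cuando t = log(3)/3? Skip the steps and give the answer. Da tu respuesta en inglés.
a(log(3)/3) = 216.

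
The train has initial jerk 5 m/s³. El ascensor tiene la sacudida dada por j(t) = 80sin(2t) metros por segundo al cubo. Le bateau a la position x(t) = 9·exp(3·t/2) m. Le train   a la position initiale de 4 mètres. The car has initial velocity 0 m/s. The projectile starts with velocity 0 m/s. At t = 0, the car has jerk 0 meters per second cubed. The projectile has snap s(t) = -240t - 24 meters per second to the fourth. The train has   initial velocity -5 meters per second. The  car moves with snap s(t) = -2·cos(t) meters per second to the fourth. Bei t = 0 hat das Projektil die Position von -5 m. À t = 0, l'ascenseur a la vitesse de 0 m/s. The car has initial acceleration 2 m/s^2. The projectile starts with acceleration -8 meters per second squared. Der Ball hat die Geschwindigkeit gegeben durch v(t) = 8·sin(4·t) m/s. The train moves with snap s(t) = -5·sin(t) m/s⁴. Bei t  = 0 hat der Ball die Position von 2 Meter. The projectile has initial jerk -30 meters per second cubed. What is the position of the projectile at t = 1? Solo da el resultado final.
The position at t = 1 is x = -17.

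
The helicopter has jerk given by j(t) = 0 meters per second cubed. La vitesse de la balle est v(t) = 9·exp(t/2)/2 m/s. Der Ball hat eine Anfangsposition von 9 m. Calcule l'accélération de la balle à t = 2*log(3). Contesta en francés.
En partant de la vitesse v(t) = 9·exp(t/2)/2, nous prenons 1 dérivée. En dérivant la vitesse, nous obtenons l'accélération: a(t) = 9·exp(t/2)/4. De l'équation de l'accélération a(t) = 9·exp(t/2)/4, nous substituons t = 2*log(3) pour obtenir a = 27/4.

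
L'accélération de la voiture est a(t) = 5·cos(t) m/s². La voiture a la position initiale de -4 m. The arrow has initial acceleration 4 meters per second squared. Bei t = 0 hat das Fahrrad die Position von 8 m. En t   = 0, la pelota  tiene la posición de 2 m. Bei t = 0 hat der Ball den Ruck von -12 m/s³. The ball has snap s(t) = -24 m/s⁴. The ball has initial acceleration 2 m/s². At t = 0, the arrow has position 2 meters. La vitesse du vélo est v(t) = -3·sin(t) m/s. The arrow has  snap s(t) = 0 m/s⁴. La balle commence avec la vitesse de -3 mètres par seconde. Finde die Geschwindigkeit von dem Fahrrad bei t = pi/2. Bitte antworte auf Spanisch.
Usando v(t) = -3·sin(t) y sustituyendo t = pi/2, encontramos v = -3.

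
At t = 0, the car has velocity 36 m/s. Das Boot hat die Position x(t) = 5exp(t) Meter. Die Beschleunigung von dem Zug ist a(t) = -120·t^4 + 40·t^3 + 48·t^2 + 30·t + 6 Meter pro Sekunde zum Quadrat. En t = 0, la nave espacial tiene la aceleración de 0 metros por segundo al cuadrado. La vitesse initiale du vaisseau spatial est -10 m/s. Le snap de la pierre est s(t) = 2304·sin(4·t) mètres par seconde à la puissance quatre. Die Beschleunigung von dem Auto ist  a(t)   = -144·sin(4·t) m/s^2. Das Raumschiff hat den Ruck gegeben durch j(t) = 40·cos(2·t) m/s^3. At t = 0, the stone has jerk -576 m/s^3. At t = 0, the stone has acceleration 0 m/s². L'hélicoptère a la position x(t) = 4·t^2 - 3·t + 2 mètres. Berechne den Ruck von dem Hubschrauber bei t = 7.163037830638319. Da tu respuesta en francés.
En partant de la position x(t) = 4·t^2 - 3·t + 2, nous prenons 3 dérivées. En dérivant la position, nous obtenons la vitesse: v(t) = 8·t - 3. En prenant d/dt de v(t), nous trouvons a(t) = 8. En dérivant l'accélération, nous obtenons le jerk: j(t) = 0. En utilisant j(t) = 0 et en substituant t = 7.163037830638319, nous trouvons j = 0.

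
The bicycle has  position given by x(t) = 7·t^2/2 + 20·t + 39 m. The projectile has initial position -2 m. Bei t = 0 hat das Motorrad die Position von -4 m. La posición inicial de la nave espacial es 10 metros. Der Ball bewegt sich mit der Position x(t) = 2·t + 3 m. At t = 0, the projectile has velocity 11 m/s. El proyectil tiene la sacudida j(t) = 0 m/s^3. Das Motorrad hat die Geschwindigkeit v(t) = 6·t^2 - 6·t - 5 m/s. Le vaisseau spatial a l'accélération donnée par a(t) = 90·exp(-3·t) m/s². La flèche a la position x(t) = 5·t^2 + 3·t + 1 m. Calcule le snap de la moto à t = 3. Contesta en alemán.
Wir müssen unsere Gleichung für die Geschwindigkeit v(t) = 6·t^2 - 6·t - 5 3-mal ableiten. Mit d/dt von v(t) finden wir a(t) = 12·t - 6. Durch Ableiten von der Beschleunigung erhalten wir den Ruck: j(t) = 12. Die Ableitung von dem Ruck ergibt den Snap: s(t) = 0. Mit s(t) = 0 und Einsetzen von t = 3, finden wir s = 0.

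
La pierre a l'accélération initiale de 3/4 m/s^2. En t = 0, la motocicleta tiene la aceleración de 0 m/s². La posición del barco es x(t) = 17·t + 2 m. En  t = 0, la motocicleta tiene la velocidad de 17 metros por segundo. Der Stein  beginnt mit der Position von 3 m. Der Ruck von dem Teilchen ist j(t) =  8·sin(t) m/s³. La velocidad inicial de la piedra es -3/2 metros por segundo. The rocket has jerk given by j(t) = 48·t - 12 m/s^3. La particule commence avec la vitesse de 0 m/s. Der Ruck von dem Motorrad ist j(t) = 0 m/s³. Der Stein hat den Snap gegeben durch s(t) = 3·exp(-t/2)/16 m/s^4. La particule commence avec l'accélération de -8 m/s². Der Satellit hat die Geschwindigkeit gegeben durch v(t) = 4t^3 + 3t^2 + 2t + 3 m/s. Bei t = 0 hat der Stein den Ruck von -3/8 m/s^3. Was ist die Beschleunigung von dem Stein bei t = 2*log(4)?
Ausgehend von dem Snap s(t) = 3·exp(-t/2)/16, nehmen wir 2 Integrale. Durch Integration von dem Snap und Verwendung der Anfangsbedingung j(0) = -3/8, erhalten wir j(t) = -3·exp(-t/2)/8. Das Integral von dem Ruck, mit a(0) = 3/4, ergibt die Beschleunigung: a(t) = 3·exp(-t/2)/4. Aus der Gleichung für die Beschleunigung a(t) = 3·exp(-t/2)/4, setzen wir t = 2*log(4) ein und erhalten a = 3/16.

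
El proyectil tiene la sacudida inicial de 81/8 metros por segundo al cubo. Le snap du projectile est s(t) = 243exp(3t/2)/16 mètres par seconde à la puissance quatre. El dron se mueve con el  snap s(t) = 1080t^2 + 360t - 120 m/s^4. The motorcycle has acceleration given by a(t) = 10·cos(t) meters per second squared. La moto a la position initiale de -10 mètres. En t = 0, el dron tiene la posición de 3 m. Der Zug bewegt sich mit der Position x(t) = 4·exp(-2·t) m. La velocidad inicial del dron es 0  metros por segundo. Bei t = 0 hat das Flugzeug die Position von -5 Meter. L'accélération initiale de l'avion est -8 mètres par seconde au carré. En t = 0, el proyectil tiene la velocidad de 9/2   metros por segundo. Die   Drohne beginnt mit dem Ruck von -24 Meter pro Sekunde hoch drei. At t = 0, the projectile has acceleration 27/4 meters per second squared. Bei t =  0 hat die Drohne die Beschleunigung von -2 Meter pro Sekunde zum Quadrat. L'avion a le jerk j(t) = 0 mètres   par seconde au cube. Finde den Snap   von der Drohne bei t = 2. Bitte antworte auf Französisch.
En utilisant s(t) = 1080·t^2 + 360·t - 120 et en substituant t = 2, nous trouvons s = 4920.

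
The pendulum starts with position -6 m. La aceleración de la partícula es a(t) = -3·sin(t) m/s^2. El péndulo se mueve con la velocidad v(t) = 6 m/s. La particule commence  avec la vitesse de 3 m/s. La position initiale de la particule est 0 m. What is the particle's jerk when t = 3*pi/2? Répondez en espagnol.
Debemos derivar nuestra ecuación de la aceleración a(t) = -3·sin(t) 1 vez. Derivando la aceleración, obtenemos la sacudida: j(t) = -3·cos(t). De la ecuación de la sacudida j(t) = -3·cos(t), sustituimos t = 3*pi/2 para obtener j = 0.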